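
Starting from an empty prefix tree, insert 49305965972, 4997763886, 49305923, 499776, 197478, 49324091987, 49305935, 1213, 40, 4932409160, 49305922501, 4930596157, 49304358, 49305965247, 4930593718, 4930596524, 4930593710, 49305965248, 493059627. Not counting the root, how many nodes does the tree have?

64

Insert word by word; a character creates a node only if that edge doesn't already exist:
  "49305965972" → 11 new (4, 9, 3, 0, 5, 9, 6, 5, 9, 7, 2)
  "4997763886" → prefix "49" already present; 8 new (9, 7, 7, 6, 3, 8, 8, 6)
  "49305923" → prefix "493059" already present; 2 new (2, 3)
  "499776" → prefix "499776" already present; 0 new (none)
  "197478" → 6 new (1, 9, 7, 4, 7, 8)
  "49324091987" → prefix "493" already present; 8 new (2, 4, 0, 9, 1, 9, 8, 7)
  "49305935" → prefix "493059" already present; 2 new (3, 5)
  "1213" → prefix "1" already present; 3 new (2, 1, 3)
  "40" → prefix "4" already present; 1 new (0)
  "4932409160" → prefix "49324091" already present; 2 new (6, 0)
  "49305922501" → prefix "4930592" already present; 4 new (2, 5, 0, 1)
  "4930596157" → prefix "4930596" already present; 3 new (1, 5, 7)
  "49304358" → prefix "4930" already present; 4 new (4, 3, 5, 8)
  "49305965247" → prefix "49305965" already present; 3 new (2, 4, 7)
  "4930593718" → prefix "4930593" already present; 3 new (7, 1, 8)
  "4930596524" → prefix "4930596524" already present; 0 new (none)
  "4930593710" → prefix "493059371" already present; 1 new (0)
  "49305965248" → prefix "4930596524" already present; 1 new (8)
  "493059627" → prefix "4930596" already present; 2 new (2, 7)
Total nodes = 11 + 8 + 2 + 0 + 6 + 8 + 2 + 3 + 1 + 2 + 4 + 3 + 4 + 3 + 3 + 0 + 1 + 1 + 2 = 64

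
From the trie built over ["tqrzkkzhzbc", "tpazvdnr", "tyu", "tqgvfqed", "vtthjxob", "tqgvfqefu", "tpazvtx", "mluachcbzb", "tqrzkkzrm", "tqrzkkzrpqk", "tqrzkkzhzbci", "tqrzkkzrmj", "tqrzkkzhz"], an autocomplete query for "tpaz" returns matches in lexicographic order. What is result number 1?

tpazvdnr

Words with prefix "tpaz", in lexicographic order: "tpazvdnr", "tpazvtx"
The 1st is tpazvdnr.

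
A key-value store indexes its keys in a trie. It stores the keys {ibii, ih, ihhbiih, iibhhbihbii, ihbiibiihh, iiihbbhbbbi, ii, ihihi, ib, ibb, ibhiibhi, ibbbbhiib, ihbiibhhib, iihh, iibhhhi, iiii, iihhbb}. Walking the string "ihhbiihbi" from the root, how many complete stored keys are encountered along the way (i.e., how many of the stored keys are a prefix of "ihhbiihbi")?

Traverse "ihhbiihbi" character by character; count nodes along the way that are marked as word ends.
Prefixes of the query that are stored words: "ih", "ihhbiih"
Count: 2

2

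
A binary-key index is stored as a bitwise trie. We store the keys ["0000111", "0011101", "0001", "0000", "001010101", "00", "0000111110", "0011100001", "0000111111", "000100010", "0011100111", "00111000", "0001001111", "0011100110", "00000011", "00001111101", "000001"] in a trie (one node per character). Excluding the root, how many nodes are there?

46

Count nodes per top-level branch (shared prefixes stored once):
  '0'-branch (00, 0000, 00000011, 000001, 0000111, 0000111110, 00001111101, 0000111111, 0001, 000100010, 0001001111, 001010101, 00111000, 0011100001, 0011100110, 0011100111, 0011101): 46 nodes
Sum: 46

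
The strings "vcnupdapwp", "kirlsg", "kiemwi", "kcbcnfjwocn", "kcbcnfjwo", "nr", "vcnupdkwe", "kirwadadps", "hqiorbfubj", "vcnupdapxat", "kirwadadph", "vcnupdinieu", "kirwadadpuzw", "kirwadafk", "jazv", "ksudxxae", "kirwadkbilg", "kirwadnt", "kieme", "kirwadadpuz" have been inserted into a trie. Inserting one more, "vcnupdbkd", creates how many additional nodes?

"vcnupd" is already a path in the trie; the remaining "bkd" must be added.
So 9 − 6 = 3 new nodes.

3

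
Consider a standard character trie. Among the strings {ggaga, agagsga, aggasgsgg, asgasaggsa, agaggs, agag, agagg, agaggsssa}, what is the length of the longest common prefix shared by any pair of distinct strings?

6

Look for the deepest trie node that still has at least two words in its subtree.
e.g. "agaggs" and "agaggsssa" share the prefix "agaggs" of length 6; no pair shares a longer one.
Longest shared-prefix length: 6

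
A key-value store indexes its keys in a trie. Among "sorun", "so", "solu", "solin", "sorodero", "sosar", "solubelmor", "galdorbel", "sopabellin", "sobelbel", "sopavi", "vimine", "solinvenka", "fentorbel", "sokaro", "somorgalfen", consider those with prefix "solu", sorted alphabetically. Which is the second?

solubelmor

Words with prefix "solu", in lexicographic order: "solu", "solubelmor"
The 2nd is solubelmor.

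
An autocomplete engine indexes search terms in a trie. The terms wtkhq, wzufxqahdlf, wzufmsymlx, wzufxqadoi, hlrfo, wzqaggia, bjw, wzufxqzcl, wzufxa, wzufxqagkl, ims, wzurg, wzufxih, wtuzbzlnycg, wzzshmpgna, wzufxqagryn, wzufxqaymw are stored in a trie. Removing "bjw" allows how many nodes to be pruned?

3

Walk "bjw" from the leaf back toward the root, removing each node that no remaining word uses.
No other word shares any prefix with "bjw", so all 3 of its nodes go.
Nodes removed: 3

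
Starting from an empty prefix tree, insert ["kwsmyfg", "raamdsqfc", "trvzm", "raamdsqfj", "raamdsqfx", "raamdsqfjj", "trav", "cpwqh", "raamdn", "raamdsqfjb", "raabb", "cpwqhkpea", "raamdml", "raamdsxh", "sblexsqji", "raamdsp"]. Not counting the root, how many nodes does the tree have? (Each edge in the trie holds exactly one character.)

53

Insert word by word; a character creates a node only if that edge doesn't already exist:
  "kwsmyfg" → 7 new (k, w, s, m, y, f, g)
  "raamdsqfc" → 9 new (r, a, a, m, d, s, q, f, c)
  "trvzm" → 5 new (t, r, v, z, m)
  "raamdsqfj" → prefix "raamdsqf" already present; 1 new (j)
  "raamdsqfx" → prefix "raamdsqf" already present; 1 new (x)
  "raamdsqfjj" → prefix "raamdsqfj" already present; 1 new (j)
  "trav" → prefix "tr" already present; 2 new (a, v)
  "cpwqh" → 5 new (c, p, w, q, h)
  "raamdn" → prefix "raamd" already present; 1 new (n)
  "raamdsqfjb" → prefix "raamdsqfj" already present; 1 new (b)
  "raabb" → prefix "raa" already present; 2 new (b, b)
  "cpwqhkpea" → prefix "cpwqh" already present; 4 new (k, p, e, a)
  "raamdml" → prefix "raamd" already present; 2 new (m, l)
  "raamdsxh" → prefix "raamds" already present; 2 new (x, h)
  "sblexsqji" → 9 new (s, b, l, e, x, s, q, j, i)
  "raamdsp" → prefix "raamds" already present; 1 new (p)
Total nodes = 7 + 9 + 5 + 1 + 1 + 1 + 2 + 5 + 1 + 1 + 2 + 4 + 2 + 2 + 9 + 1 = 53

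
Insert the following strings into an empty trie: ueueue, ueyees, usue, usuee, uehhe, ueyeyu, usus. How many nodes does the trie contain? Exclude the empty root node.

20

For each word, the new-node count is its length minus the longest prefix already in the trie:
  "ueueue" → 6 new (u, e, u, e, u, e)
  "ueyees" → prefix "ue" already present; 4 new (y, e, e, s)
  "usue" → prefix "u" already present; 3 new (s, u, e)
  "usuee" → prefix "usue" already present; 1 new (e)
  "uehhe" → prefix "ue" already present; 3 new (h, h, e)
  "ueyeyu" → prefix "ueye" already present; 2 new (y, u)
  "usus" → prefix "usu" already present; 1 new (s)
Total nodes = 6 + 4 + 3 + 1 + 3 + 2 + 1 = 20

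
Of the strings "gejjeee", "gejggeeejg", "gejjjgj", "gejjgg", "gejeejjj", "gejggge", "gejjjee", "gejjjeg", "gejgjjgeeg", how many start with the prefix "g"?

Walk to "g"; the words in its subtree are exactly those with that prefix.
Words under "g": gejeejjj, gejggeeejg, gejggge, gejgjjgeeg, gejjeee, gejjgg, gejjjee, gejjjeg, gejjjgj
Count: 9

9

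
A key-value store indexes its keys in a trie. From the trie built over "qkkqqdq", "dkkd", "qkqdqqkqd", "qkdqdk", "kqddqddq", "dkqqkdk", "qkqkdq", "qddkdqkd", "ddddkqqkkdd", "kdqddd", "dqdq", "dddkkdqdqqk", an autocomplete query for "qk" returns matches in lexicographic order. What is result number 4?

qkqkdq

Words with prefix "qk", in lexicographic order: "qkdqdk", "qkkqqdq", "qkqdqqkqd", "qkqkdq"
Position 4: qkqkdq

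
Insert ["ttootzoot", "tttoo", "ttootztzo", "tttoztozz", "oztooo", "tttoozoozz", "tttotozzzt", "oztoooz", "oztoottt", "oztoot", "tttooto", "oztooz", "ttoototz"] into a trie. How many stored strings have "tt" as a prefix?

Filter for entries beginning with "tt":
Matches: "ttoototz", "ttootzoot", "ttootztzo", "tttoo", "tttooto", "tttoozoozz", "tttotozzzt", "tttoztozz"
Count: 8

8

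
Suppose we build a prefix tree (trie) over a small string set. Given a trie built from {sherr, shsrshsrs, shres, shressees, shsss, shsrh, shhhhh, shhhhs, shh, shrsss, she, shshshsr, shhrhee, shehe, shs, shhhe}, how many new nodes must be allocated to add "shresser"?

"shresse" is already a path in the trie; the remaining "r" must be added.
New nodes needed: |"shresser"| − 7 = 8 − 7 = 1.

1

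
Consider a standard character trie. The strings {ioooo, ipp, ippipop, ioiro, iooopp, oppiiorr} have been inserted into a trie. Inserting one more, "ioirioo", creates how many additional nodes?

Walking "ioirioo" from the root, the first 4 characters ("ioir") follow existing edges; "i" is the first miss.
Each of the 3 remaining characters creates one node.

3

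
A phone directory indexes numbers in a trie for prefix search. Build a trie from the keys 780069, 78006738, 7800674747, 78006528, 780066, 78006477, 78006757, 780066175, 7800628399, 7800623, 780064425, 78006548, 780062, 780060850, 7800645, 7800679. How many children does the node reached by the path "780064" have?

3

Walk "780064" from the root, arriving at one node.
Characters that immediately follow "780064" among the stored strings: {4, 5, 7}.
That node has 3 child edges.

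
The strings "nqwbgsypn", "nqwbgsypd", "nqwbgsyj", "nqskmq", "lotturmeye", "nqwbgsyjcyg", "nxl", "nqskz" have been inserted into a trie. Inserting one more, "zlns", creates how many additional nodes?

Nothing in the trie begins with "z"; the whole of "zlns" is new.
4 − 0 = 4 new nodes.

4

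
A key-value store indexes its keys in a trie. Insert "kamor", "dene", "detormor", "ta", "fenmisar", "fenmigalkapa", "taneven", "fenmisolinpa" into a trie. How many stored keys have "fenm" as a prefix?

Traverse to the node for "fenm", then collect every word in that subtree.
Words under "fenm": fenmigalkapa, fenmisar, fenmisolinpa
Count: 3

3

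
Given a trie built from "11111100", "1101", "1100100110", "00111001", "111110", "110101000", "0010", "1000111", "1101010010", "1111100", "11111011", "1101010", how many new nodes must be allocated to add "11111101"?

1

Walking "11111101" from the root, the first 7 characters ("1111110") follow existing edges; "1" is the first miss.
Each of the 1 remaining characters creates one node.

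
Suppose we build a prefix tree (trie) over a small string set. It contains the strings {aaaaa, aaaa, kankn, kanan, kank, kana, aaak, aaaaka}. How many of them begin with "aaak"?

Filter for entries beginning with "aaak":
Words under "aaak": aaak
Count: 1

1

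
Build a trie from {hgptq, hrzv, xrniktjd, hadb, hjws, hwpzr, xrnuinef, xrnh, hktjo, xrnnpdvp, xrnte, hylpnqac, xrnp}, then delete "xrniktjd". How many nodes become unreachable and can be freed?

5

After clearing the end-marker at "xrniktjd", prune upward until reaching a node still needed by another word.
The suffix "iktjd" (5 nodes) is used only by "xrniktjd"; the node for "xrn" still has the child "u", so pruning stops there.
Nodes removed: 5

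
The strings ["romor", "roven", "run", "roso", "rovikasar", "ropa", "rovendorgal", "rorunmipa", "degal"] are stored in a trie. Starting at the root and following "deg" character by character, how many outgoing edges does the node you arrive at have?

1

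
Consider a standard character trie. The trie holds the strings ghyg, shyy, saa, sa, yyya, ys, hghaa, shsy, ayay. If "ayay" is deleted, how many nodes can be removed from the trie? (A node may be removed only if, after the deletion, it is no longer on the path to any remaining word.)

4

Walk "ayay" from the leaf back toward the root, removing each node that no remaining word uses.
No other word shares any prefix with "ayay", so all 4 of its nodes go.
Nodes removed: 4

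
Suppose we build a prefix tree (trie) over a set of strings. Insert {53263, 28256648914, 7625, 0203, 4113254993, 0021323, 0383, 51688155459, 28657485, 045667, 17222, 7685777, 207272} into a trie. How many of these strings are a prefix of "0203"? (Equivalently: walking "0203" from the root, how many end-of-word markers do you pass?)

1

Check each prefix of "0203" against the stored set — each match is an end-marker on the path.
Prefixes of the query that are stored words: "0203"
Count: 1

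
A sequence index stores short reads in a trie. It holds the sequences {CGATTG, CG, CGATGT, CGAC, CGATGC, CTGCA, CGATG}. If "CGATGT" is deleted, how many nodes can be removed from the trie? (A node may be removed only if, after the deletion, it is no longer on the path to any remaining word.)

1

After clearing the end-marker at "CGATGT", prune upward until reaching a node still needed by another word.
The suffix "T" (1 node) is used only by "CGATGT"; the node for "CGATG" still has the child "C", so pruning stops there.
Nodes removed: 1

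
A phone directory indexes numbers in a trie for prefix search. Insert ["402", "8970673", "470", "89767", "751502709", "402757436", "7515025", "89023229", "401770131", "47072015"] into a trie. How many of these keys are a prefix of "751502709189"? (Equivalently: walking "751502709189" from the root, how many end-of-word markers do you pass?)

1

Traverse "751502709189" character by character; count nodes along the way that are marked as word ends.
Prefixes of the query that are stored words: "751502709"
Count: 1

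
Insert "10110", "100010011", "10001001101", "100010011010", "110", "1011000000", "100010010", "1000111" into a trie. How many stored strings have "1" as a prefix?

8

Walk to "1"; the words in its subtree are exactly those with that prefix.
Matches: "100010010", "100010011", "10001001101", "100010011010", "1000111", "10110", "1011000000", "110"
Count: 8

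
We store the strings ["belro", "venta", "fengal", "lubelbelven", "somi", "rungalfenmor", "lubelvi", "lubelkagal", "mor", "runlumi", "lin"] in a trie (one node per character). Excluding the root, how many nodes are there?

Count nodes per top-level branch (shared prefixes stored once):
  'b'-branch (belro): 5 nodes
  'f'-branch (fengal): 6 nodes
  'l'-branch (lin, lubelbelven, lubelkagal, lubelvi): 20 nodes
  'm'-branch (mor): 3 nodes
  'r'-branch (rungalfenmor, runlumi): 16 nodes
  's'-branch (somi): 4 nodes
  'v'-branch (venta): 5 nodes
Sum: 59

59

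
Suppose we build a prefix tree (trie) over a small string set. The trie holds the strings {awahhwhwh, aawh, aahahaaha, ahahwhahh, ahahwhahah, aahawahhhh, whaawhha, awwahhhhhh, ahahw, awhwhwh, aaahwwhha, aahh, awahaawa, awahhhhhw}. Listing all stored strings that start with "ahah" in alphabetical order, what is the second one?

DFS of the "ahah" subtree visits, in order: "ahahw", "ahahwhahah", "ahahwhahh"
The 2nd is ahahwhahah.

ahahwhahah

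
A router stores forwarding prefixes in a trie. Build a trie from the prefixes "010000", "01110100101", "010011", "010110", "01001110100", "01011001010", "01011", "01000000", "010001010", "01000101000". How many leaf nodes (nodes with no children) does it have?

Leaves are exactly the stored words that no other stored word extends.
Those words: "01000000", "01000101000", "01001110100", "01011001010", "01110100101"
Leaf count: 5

5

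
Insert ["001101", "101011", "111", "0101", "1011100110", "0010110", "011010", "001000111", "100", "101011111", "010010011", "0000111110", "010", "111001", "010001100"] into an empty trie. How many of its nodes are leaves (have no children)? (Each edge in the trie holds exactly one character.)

12

Leaves are exactly the stored words that no other stored word extends.
Those words: "0000111110", "001000111", "0010110", "001101", "010001100", "010010011", "0101", "011010", "100", "101011111", "1011100110", "111001"
Leaf count: 12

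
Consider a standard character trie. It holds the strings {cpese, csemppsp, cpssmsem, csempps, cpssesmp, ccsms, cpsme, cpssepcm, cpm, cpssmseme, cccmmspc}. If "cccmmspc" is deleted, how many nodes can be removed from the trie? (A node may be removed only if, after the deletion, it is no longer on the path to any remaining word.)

6

A node on "cccmmspc"'s path can go only if nothing else ends at it or branches off below it.
The suffix "cmmspc" (6 nodes) is used only by "cccmmspc"; the node for "cc" still has the child "s", so pruning stops there.
Nodes removed: 6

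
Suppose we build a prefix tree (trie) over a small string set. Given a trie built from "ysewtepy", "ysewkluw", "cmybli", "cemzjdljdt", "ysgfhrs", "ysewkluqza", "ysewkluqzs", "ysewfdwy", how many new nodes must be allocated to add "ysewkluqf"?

1

"ysewkluq" is already a path in the trie; the remaining "f" must be added.
New nodes needed: |"ysewkluqf"| − 8 = 9 − 8 = 1.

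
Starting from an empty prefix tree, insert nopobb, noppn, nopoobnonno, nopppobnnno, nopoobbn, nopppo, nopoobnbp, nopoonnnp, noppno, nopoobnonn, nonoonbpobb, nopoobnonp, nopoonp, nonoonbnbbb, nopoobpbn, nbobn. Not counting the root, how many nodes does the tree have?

Trace insertions, counting only characters that open a new branch:
  "nopobb" → 6 new (n, o, p, o, b, b)
  "noppn" → prefix "nop" already present; 2 new (p, n)
  "nopoobnonno" → prefix "nopo" already present; 7 new (o, b, n, o, n, n, o)
  "nopppobnnno" → prefix "nopp" already present; 7 new (p, o, b, n, n, n, o)
  "nopoobbn" → prefix "nopoob" already present; 2 new (b, n)
  "nopppo" → prefix "nopppo" already present; 0 new (none)
  "nopoobnbp" → prefix "nopoobn" already present; 2 new (b, p)
  "nopoonnnp" → prefix "nopoo" already present; 4 new (n, n, n, p)
  "noppno" → prefix "noppn" already present; 1 new (o)
  "nopoobnonn" → prefix "nopoobnonn" already present; 0 new (none)
  "nonoonbpobb" → prefix "no" already present; 9 new (n, o, o, n, b, p, o, b, b)
  "nopoobnonp" → prefix "nopoobnon" already present; 1 new (p)
  "nopoonp" → prefix "nopoon" already present; 1 new (p)
  "nonoonbnbbb" → prefix "nonoonb" already present; 4 new (n, b, b, b)
  "nopoobpbn" → prefix "nopoob" already present; 3 new (p, b, n)
  "nbobn" → prefix "n" already present; 4 new (b, o, b, n)
Total nodes = 6 + 2 + 7 + 7 + 2 + 0 + 2 + 4 + 1 + 0 + 9 + 1 + 1 + 4 + 3 + 4 = 53

53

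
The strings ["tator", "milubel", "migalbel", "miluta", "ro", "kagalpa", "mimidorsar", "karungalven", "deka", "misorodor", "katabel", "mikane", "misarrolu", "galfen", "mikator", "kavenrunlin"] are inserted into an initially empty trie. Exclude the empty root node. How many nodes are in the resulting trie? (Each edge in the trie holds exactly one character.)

90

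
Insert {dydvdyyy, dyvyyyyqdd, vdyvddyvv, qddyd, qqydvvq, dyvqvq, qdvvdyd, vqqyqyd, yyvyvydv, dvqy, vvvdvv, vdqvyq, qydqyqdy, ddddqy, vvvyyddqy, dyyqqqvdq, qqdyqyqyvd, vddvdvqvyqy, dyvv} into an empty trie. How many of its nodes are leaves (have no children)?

19

A leaf is a node with no children — equivalently, the end of a word that is not a proper prefix of any other stored word.
Those words: "ddddqy", "dvqy", "dydvdyyy", "dyvqvq", "dyvv", "dyvyyyyqdd", "dyyqqqvdq", "qddyd", "qdvvdyd", "qqdyqyqyvd", "qqydvvq", "qydqyqdy", "vddvdvqvyqy", "vdqvyq", "vdyvddyvv", "vqqyqyd", "vvvdvv", "vvvyyddqy", "yyvyvydv"
Leaf count: 19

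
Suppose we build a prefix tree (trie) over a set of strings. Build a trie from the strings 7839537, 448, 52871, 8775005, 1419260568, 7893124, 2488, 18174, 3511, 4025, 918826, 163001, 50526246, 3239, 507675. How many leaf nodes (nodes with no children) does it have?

A leaf is a node with no children — equivalently, the end of a word that is not a proper prefix of any other stored word.
Those words: "1419260568", "163001", "18174", "2488", "3239", "3511", "4025", "448", "50526246", "507675", "52871", "7839537", "7893124", "8775005", "918826"
Leaf count: 15

15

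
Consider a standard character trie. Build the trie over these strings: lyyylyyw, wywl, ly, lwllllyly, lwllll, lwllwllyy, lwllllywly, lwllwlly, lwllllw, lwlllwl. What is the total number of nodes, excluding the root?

31

Count nodes per top-level branch (shared prefixes stored once):
  'l'-branch (lwllll, lwllllw, lwllllyly, lwllllywly, lwlllwl, lwllwlly, lwllwllyy, ly, lyyylyyw): 27 nodes
  'w'-branch (wywl): 4 nodes
Sum: 31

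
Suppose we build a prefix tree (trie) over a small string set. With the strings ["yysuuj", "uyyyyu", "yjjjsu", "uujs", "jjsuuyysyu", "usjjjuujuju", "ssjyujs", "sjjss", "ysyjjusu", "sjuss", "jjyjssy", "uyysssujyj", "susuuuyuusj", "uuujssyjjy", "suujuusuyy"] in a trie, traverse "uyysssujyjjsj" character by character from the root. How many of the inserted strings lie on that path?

1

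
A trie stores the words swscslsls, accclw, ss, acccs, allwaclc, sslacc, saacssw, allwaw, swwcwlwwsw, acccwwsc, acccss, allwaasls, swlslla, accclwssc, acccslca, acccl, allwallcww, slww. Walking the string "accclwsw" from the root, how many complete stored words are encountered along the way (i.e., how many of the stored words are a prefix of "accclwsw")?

Check each prefix of "accclwsw" against the stored set — each match is an end-marker on the path.
Prefixes of the query that are stored words: "acccl", "accclw"
Count: 2

2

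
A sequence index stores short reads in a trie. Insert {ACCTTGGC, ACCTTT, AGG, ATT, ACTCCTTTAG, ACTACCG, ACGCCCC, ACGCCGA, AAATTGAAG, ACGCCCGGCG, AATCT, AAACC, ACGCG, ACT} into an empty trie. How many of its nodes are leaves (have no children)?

A leaf is a node with no children — equivalently, the end of a word that is not a proper prefix of any other stored word.
Those words: "AAACC", "AAATTGAAG", "AATCT", "ACCTTGGC", "ACCTTT", "ACGCCCC", "ACGCCCGGCG", "ACGCCGA", "ACGCG", "ACTACCG", "ACTCCTTTAG", "AGG", "ATT"
Leaf count: 13

13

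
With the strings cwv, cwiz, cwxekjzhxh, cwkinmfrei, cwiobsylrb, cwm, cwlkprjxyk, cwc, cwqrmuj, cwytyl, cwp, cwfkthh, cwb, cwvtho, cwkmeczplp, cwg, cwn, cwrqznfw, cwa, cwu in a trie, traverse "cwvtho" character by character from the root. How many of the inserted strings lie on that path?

2

Traverse "cwvtho" character by character; count nodes along the way that are marked as word ends.
Prefixes of the query that are stored words: "cwv", "cwvtho"
Count: 2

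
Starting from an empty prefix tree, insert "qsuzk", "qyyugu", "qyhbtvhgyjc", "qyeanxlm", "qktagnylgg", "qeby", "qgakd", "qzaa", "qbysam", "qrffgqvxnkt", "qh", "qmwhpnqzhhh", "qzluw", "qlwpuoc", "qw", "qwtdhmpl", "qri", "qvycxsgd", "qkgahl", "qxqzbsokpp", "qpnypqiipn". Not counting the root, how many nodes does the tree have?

116

Trace insertions, counting only characters that open a new branch:
  "qsuzk" → 5 new (q, s, u, z, k)
  "qyyugu" → prefix "q" already present; 5 new (y, y, u, g, u)
  "qyhbtvhgyjc" → prefix "qy" already present; 9 new (h, b, t, v, h, g, y, j, c)
  "qyeanxlm" → prefix "qy" already present; 6 new (e, a, n, x, l, m)
  "qktagnylgg" → prefix "q" already present; 9 new (k, t, a, g, n, y, l, g, g)
  "qeby" → prefix "q" already present; 3 new (e, b, y)
  "qgakd" → prefix "q" already present; 4 new (g, a, k, d)
  "qzaa" → prefix "q" already present; 3 new (z, a, a)
  "qbysam" → prefix "q" already present; 5 new (b, y, s, a, m)
  "qrffgqvxnkt" → prefix "q" already present; 10 new (r, f, f, g, q, v, x, n, k, t)
  "qh" → prefix "q" already present; 1 new (h)
  "qmwhpnqzhhh" → prefix "q" already present; 10 new (m, w, h, p, n, q, z, h, h, h)
  "qzluw" → prefix "qz" already present; 3 new (l, u, w)
  "qlwpuoc" → prefix "q" already present; 6 new (l, w, p, u, o, c)
  "qw" → prefix "q" already present; 1 new (w)
  "qwtdhmpl" → prefix "qw" already present; 6 new (t, d, h, m, p, l)
  "qri" → prefix "qr" already present; 1 new (i)
  "qvycxsgd" → prefix "q" already present; 7 new (v, y, c, x, s, g, d)
  "qkgahl" → prefix "qk" already present; 4 new (g, a, h, l)
  "qxqzbsokpp" → prefix "q" already present; 9 new (x, q, z, b, s, o, k, p, p)
  "qpnypqiipn" → prefix "q" already present; 9 new (p, n, y, p, q, i, i, p, n)
Total nodes = 5 + 5 + 9 + 6 + 9 + 3 + 4 + 3 + 5 + 10 + 1 + 10 + 3 + 6 + 1 + 6 + 1 + 7 + 4 + 9 + 9 = 116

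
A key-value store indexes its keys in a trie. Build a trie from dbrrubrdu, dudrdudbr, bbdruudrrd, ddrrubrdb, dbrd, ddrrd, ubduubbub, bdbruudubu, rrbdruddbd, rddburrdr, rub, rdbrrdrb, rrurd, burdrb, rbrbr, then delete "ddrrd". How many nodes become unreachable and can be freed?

1

After clearing the end-marker at "ddrrd", prune upward until reaching a node still needed by another word.
The suffix "d" (1 node) is used only by "ddrrd"; the node for "ddrr" still has the child "u", so pruning stops there.
Nodes removed: 1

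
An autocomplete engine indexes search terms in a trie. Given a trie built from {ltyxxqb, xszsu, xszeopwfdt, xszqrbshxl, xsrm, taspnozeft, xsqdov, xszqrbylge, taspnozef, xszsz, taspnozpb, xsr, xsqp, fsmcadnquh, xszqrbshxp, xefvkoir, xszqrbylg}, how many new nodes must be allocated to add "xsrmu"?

1

Walking "xsrmu" from the root, the first 4 characters ("xsrm") follow existing edges; "u" is the first miss.
Each of the 1 remaining characters creates one node.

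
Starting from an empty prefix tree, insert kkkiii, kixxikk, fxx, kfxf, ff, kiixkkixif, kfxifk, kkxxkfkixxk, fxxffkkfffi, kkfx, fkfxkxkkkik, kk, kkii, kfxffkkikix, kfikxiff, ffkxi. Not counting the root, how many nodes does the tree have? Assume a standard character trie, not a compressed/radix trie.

77

For each word, the new-node count is its length minus the longest prefix already in the trie:
  "kkkiii" → 6 new (k, k, k, i, i, i)
  "kixxikk" → prefix "k" already present; 6 new (i, x, x, i, k, k)
  "fxx" → 3 new (f, x, x)
  "kfxf" → prefix "k" already present; 3 new (f, x, f)
  "ff" → prefix "f" already present; 1 new (f)
  "kiixkkixif" → prefix "ki" already present; 8 new (i, x, k, k, i, x, i, f)
  "kfxifk" → prefix "kfx" already present; 3 new (i, f, k)
  "kkxxkfkixxk" → prefix "kk" already present; 9 new (x, x, k, f, k, i, x, x, k)
  "fxxffkkfffi" → prefix "fxx" already present; 8 new (f, f, k, k, f, f, f, i)
  "kkfx" → prefix "kk" already present; 2 new (f, x)
  "fkfxkxkkkik" → prefix "f" already present; 10 new (k, f, x, k, x, k, k, k, i, k)
  "kk" → prefix "kk" already present; 0 new (none)
  "kkii" → prefix "kk" already present; 2 new (i, i)
  "kfxffkkikix" → prefix "kfxf" already present; 7 new (f, k, k, i, k, i, x)
  "kfikxiff" → prefix "kf" already present; 6 new (i, k, x, i, f, f)
  "ffkxi" → prefix "ff" already present; 3 new (k, x, i)
Total nodes = 6 + 6 + 3 + 3 + 1 + 8 + 3 + 9 + 8 + 2 + 10 + 0 + 2 + 7 + 6 + 3 = 77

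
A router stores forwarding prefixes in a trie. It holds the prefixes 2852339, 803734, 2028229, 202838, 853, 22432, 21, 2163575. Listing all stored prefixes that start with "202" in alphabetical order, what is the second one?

202838

DFS of the "202" subtree visits, in order: "2028229", "202838"
Position 2: 202838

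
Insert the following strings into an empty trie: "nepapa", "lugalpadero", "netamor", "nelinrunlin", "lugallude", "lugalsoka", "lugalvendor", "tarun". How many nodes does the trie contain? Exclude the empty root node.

50

Insert word by word; a character creates a node only if that edge doesn't already exist:
  "nepapa" → 6 new (n, e, p, a, p, a)
  "lugalpadero" → 11 new (l, u, g, a, l, p, a, d, e, r, o)
  "netamor" → prefix "ne" already present; 5 new (t, a, m, o, r)
  "nelinrunlin" → prefix "ne" already present; 9 new (l, i, n, r, u, n, l, i, n)
  "lugallude" → prefix "lugal" already present; 4 new (l, u, d, e)
  "lugalsoka" → prefix "lugal" already present; 4 new (s, o, k, a)
  "lugalvendor" → prefix "lugal" already present; 6 new (v, e, n, d, o, r)
  "tarun" → 5 new (t, a, r, u, n)
Total nodes = 6 + 11 + 5 + 9 + 4 + 4 + 6 + 5 = 50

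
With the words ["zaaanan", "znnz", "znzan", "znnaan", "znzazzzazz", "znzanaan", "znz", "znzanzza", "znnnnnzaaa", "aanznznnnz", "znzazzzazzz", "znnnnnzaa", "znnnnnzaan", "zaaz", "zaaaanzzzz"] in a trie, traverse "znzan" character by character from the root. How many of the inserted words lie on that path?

Traverse "znzan" character by character; count nodes along the way that are marked as word ends.
Prefixes of the query that are stored words: "znz", "znzan"
Count: 2

2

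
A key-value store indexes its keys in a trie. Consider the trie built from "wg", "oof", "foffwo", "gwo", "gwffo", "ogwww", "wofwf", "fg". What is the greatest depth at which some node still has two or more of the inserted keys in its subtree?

Look for the deepest trie node that still has at least two words in its subtree.
e.g. "gwffo" and "gwo" share the prefix "gw" of length 2; no pair shares a longer one.
Longest shared-prefix length: 2

2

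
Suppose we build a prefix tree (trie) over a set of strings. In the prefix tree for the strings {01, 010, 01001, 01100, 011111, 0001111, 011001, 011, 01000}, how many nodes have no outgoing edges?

5

A leaf is a node with no children — equivalently, the end of a word that is not a proper prefix of any other stored word.
Those words: "0001111", "01000", "01001", "011001", "011111"
Leaf count: 5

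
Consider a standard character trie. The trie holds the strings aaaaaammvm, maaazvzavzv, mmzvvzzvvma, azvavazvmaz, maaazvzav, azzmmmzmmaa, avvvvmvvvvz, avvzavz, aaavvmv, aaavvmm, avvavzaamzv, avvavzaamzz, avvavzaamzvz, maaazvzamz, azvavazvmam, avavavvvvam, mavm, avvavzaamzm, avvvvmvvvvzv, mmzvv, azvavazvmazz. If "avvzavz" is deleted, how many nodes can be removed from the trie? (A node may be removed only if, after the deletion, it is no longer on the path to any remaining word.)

4

A node on "avvzavz"'s path can go only if nothing else ends at it or branches off below it.
The suffix "zavz" (4 nodes) is used only by "avvzavz"; the node for "avv" still has the child "v", so pruning stops there.
Nodes removed: 4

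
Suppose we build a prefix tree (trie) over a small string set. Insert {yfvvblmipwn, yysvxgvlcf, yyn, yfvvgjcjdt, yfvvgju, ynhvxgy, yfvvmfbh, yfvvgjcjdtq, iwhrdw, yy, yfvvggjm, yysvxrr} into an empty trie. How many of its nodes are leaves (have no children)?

10

Leaves are exactly the stored words that no other stored word extends.
Those words: "iwhrdw", "yfvvblmipwn", "yfvvggjm", "yfvvgjcjdtq", "yfvvgju", "yfvvmfbh", "ynhvxgy", "yyn", "yysvxgvlcf", "yysvxrr"
Leaf count: 10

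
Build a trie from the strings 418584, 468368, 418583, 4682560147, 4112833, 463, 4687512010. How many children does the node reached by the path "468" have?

3

The children of the "468" node are the distinct next characters among strings starting with "468".
Characters that immediately follow "468" among the stored strings: {2, 3, 7}.
That node has 3 child edges.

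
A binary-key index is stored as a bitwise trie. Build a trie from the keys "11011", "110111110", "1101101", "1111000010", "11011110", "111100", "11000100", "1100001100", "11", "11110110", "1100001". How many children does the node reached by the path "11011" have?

2

Follow the path "11011" to its node, then look at its outgoing edges.
Characters that immediately follow "11011" among the stored strings: {0, 1}.
That node has 2 child edges.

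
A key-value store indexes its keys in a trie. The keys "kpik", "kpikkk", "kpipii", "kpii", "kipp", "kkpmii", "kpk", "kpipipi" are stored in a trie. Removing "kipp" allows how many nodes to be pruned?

Walk "kipp" from the leaf back toward the root, removing each node that no remaining word uses.
The suffix "ipp" (3 nodes) is used only by "kipp"; the node for "k" still has the child "p", so pruning stops there.
Nodes removed: 3

3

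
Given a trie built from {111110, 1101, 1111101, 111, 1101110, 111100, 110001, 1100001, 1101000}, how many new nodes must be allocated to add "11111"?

0

"11111" is already a full path in the trie; only an end-marker is added.
No new nodes are needed: 0.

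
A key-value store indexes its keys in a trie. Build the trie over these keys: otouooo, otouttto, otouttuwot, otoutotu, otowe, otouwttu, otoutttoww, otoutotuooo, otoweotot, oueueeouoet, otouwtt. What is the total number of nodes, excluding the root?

43

Trace insertions, counting only characters that open a new branch:
  "otouooo" → 7 new (o, t, o, u, o, o, o)
  "otouttto" → prefix "otou" already present; 4 new (t, t, t, o)
  "otouttuwot" → prefix "otoutt" already present; 4 new (u, w, o, t)
  "otoutotu" → prefix "otout" already present; 3 new (o, t, u)
  "otowe" → prefix "oto" already present; 2 new (w, e)
  "otouwttu" → prefix "otou" already present; 4 new (w, t, t, u)
  "otoutttoww" → prefix "otouttto" already present; 2 new (w, w)
  "otoutotuooo" → prefix "otoutotu" already present; 3 new (o, o, o)
  "otoweotot" → prefix "otowe" already present; 4 new (o, t, o, t)
  "oueueeouoet" → prefix "o" already present; 10 new (u, e, u, e, e, o, u, o, e, t)
  "otouwtt" → prefix "otouwtt" already present; 0 new (none)
Total nodes = 7 + 4 + 4 + 3 + 2 + 4 + 2 + 3 + 4 + 10 + 0 = 43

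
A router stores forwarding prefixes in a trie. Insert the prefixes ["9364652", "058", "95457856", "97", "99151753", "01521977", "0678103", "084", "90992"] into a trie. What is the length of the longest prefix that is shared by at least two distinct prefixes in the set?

1

Look for the deepest trie node that still has at least two words in its subtree.
"01521977" and "058" agree on "0" (1 characters) before diverging; nothing deeper is shared.
Longest shared-prefix length: 1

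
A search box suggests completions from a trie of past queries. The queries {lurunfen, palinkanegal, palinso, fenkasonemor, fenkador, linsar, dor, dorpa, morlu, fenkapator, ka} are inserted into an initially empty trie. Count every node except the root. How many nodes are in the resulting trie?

59

For each word, the new-node count is its length minus the longest prefix already in the trie:
  "lurunfen" → 8 new (l, u, r, u, n, f, e, n)
  "palinkanegal" → 12 new (p, a, l, i, n, k, a, n, e, g, a, l)
  "palinso" → prefix "palin" already present; 2 new (s, o)
  "fenkasonemor" → 12 new (f, e, n, k, a, s, o, n, e, m, o, r)
  "fenkador" → prefix "fenka" already present; 3 new (d, o, r)
  "linsar" → prefix "l" already present; 5 new (i, n, s, a, r)
  "dor" → 3 new (d, o, r)
  "dorpa" → prefix "dor" already present; 2 new (p, a)
  "morlu" → 5 new (m, o, r, l, u)
  "fenkapator" → prefix "fenka" already present; 5 new (p, a, t, o, r)
  "ka" → 2 new (k, a)
Total nodes = 8 + 12 + 2 + 12 + 3 + 5 + 3 + 2 + 5 + 5 + 2 = 59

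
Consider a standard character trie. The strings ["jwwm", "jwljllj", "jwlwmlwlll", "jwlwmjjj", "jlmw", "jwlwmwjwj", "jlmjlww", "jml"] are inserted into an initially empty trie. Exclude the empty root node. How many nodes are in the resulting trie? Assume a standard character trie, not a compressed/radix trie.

32

Insert word by word; a character creates a node only if that edge doesn't already exist:
  "jwwm" → 4 new (j, w, w, m)
  "jwljllj" → prefix "jw" already present; 5 new (l, j, l, l, j)
  "jwlwmlwlll" → prefix "jwl" already present; 7 new (w, m, l, w, l, l, l)
  "jwlwmjjj" → prefix "jwlwm" already present; 3 new (j, j, j)
  "jlmw" → prefix "j" already present; 3 new (l, m, w)
  "jwlwmwjwj" → prefix "jwlwm" already present; 4 new (w, j, w, j)
  "jlmjlww" → prefix "jlm" already present; 4 new (j, l, w, w)
  "jml" → prefix "j" already present; 2 new (m, l)
Total nodes = 4 + 5 + 7 + 3 + 3 + 4 + 4 + 2 = 32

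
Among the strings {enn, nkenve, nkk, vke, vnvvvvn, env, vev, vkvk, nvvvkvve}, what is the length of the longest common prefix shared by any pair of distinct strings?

Equivalently: take the maximum, over all pairs, of their longest common prefix length.
e.g. "enn" and "env" share the prefix "en" of length 2; no pair shares a longer one.
Longest shared-prefix length: 2

2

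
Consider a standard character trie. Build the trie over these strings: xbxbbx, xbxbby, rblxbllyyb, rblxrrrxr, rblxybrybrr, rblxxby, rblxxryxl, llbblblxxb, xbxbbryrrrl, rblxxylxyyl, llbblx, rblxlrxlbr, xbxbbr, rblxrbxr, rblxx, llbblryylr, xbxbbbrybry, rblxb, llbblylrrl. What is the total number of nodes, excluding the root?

Count nodes per top-level branch (shared prefixes stored once):
  'l'-branch (llbblblxxb, llbblryylr, llbblx, llbblylrrl): 21 nodes
  'r'-branch (rblxb, rblxbllyyb, rblxlrxlbr, rblxrbxr, rblxrrrxr, rblxx, rblxxby, rblxxryxl, rblxxylxyyl, rblxybrybrr): 44 nodes
  'x'-branch (xbxbbbrybry, xbxbbr, xbxbbryrrrl, xbxbbx, xbxbby): 19 nodes
Sum: 84

84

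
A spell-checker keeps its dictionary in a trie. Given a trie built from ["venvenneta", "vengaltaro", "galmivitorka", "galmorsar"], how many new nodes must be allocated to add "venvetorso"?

5

"venve" is already a path in the trie; the remaining "torso" must be added.
New nodes needed: |"venvetorso"| − 5 = 10 − 5 = 5.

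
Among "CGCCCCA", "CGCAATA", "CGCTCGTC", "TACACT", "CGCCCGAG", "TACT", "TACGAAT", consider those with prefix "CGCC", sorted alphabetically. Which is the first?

CGCCCCA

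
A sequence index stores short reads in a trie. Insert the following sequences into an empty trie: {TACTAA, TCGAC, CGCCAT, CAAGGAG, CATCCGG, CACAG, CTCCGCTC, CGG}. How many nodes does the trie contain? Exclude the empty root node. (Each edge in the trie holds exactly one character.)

38

Insert word by word; a character creates a node only if that edge doesn't already exist:
  "TACTAA" → 6 new (T, A, C, T, A, A)
  "TCGAC" → prefix "T" already present; 4 new (C, G, A, C)
  "CGCCAT" → 6 new (C, G, C, C, A, T)
  "CAAGGAG" → prefix "C" already present; 6 new (A, A, G, G, A, G)
  "CATCCGG" → prefix "CA" already present; 5 new (T, C, C, G, G)
  "CACAG" → prefix "CA" already present; 3 new (C, A, G)
  "CTCCGCTC" → prefix "C" already present; 7 new (T, C, C, G, C, T, C)
  "CGG" → prefix "CG" already present; 1 new (G)
Total nodes = 6 + 4 + 6 + 6 + 5 + 3 + 7 + 1 = 38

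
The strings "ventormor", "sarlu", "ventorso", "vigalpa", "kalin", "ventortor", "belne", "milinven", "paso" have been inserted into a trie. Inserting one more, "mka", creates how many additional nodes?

"m" is already a path in the trie; the remaining "ka" must be added.
So 3 − 1 = 2 new nodes.

2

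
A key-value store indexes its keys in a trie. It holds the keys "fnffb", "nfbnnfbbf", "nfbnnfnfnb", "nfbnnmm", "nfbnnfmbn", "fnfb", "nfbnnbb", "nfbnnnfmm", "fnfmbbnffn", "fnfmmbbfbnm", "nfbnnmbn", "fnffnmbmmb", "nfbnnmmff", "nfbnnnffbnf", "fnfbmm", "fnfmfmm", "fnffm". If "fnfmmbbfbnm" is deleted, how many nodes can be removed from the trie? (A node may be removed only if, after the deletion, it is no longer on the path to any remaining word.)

7

A node on "fnfmmbbfbnm"'s path can go only if nothing else ends at it or branches off below it.
The suffix "mbbfbnm" (7 nodes) is used only by "fnfmmbbfbnm"; the node for "fnfm" still has the child "b", so pruning stops there.
Nodes removed: 7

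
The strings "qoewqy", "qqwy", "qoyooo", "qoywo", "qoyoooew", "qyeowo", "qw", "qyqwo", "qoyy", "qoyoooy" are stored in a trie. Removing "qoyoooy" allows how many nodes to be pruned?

1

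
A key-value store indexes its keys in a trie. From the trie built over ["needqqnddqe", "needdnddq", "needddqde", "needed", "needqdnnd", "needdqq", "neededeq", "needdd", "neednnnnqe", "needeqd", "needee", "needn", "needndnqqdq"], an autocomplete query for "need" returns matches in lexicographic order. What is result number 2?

needddqde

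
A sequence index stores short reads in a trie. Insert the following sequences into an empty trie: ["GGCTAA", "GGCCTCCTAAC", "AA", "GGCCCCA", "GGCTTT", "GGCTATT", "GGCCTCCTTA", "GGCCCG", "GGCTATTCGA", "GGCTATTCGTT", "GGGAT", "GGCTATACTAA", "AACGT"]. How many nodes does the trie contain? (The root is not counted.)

42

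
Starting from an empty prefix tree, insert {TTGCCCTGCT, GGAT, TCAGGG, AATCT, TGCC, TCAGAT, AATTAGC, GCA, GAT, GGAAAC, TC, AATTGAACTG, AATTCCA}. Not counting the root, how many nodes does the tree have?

Insert word by word; a character creates a node only if that edge doesn't already exist:
  "TTGCCCTGCT" → 10 new (T, T, G, C, C, C, T, G, C, T)
  "GGAT" → 4 new (G, G, A, T)
  "TCAGGG" → prefix "T" already present; 5 new (C, A, G, G, G)
  "AATCT" → 5 new (A, A, T, C, T)
  "TGCC" → prefix "T" already present; 3 new (G, C, C)
  "TCAGAT" → prefix "TCAG" already present; 2 new (A, T)
  "AATTAGC" → prefix "AAT" already present; 4 new (T, A, G, C)
  "GCA" → prefix "G" already present; 2 new (C, A)
  "GAT" → prefix "G" already present; 2 new (A, T)
  "GGAAAC" → prefix "GGA" already present; 3 new (A, A, C)
  "TC" → prefix "TC" already present; 0 new (none)
  "AATTGAACTG" → prefix "AATT" already present; 6 new (G, A, A, C, T, G)
  "AATTCCA" → prefix "AATT" already present; 3 new (C, C, A)
Total nodes = 10 + 4 + 5 + 5 + 3 + 2 + 4 + 2 + 2 + 3 + 0 + 6 + 3 = 49

49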